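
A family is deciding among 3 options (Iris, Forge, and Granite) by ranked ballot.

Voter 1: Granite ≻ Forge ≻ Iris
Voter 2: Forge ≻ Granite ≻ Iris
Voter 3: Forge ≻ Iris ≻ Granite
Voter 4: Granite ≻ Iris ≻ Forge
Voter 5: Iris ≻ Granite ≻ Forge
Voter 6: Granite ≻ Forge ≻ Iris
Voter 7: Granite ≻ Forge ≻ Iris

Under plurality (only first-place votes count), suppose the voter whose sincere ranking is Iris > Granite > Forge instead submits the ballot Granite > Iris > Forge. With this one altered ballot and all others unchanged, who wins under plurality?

First-place totals with the altered ballot: Iris 0, Forge 2, Granite 5.
The winner is unchanged: still Granite.

Granite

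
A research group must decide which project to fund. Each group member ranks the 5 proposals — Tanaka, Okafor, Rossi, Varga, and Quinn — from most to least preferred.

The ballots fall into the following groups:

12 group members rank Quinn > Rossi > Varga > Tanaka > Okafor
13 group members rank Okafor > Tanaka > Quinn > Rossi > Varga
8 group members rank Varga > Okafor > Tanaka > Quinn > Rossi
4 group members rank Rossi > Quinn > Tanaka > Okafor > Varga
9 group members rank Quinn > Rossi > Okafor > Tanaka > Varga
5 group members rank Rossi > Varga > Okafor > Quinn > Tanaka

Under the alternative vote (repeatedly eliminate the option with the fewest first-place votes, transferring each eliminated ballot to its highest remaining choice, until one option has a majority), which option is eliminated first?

Round 1: Quinn 21, Okafor 13, Rossi 9, Varga 8, Tanaka 0. Tanaka has the fewest and is eliminated.
Round 2: Quinn 21, Okafor 13, Rossi 9, Varga 8. Varga has the fewest and is eliminated.
Round 3: Okafor 21, Quinn 21, Rossi 9. Rossi has the fewest and is eliminated.
Round 4: Okafor 26, Quinn 25. Okafor has a majority.

Tanaka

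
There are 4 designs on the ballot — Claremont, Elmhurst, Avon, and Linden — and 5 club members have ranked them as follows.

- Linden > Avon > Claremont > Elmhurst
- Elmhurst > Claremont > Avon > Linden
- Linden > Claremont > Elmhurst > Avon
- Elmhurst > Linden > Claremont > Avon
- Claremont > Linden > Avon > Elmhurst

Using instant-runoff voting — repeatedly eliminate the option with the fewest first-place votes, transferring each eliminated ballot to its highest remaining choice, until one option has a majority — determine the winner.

Round 1: Elmhurst 2, Linden 2, Claremont 1, Avon 0. Avon has the fewest and is eliminated.
Round 2: Elmhurst 2, Linden 2, Claremont 1. Claremont has the fewest and is eliminated.
Round 3: Linden 3, Elmhurst 2. Linden has a majority.

Linden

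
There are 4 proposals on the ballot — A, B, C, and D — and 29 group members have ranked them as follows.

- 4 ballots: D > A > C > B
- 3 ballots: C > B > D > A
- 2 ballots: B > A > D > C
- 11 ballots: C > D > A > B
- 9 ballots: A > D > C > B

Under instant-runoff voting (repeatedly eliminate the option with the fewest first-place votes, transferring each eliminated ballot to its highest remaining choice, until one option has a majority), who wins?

A

Round 1: C 14, A 9, D 4, B 2. B has the fewest and is eliminated.
Round 2: C 14, A 11, D 4. D has the fewest and is eliminated.
Round 3: A 15, C 14. A has a majority.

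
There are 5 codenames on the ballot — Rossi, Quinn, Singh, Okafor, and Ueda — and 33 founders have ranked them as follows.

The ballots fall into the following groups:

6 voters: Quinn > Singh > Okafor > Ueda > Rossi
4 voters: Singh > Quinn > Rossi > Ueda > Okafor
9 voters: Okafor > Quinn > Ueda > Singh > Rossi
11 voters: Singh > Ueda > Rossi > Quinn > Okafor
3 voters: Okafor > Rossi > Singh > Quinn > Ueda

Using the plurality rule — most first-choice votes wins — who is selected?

Singh

First-place vote totals:
  Rossi: 0
  Quinn: 6
  Singh: 15
  Okafor: 12
  Ueda: 0
Singh has the most first-place votes.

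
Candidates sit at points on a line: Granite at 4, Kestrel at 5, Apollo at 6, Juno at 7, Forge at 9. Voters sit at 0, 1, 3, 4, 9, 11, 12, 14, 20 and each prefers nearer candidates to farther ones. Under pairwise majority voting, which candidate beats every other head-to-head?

Forge

With single-peaked preferences on a line, the Condorcet winner is the candidate closest to the median voter.
The median voter (position 9) is closest to Forge at 9.
Check: Forge vs Kestrel — voters closer to Forge: 5 of 9.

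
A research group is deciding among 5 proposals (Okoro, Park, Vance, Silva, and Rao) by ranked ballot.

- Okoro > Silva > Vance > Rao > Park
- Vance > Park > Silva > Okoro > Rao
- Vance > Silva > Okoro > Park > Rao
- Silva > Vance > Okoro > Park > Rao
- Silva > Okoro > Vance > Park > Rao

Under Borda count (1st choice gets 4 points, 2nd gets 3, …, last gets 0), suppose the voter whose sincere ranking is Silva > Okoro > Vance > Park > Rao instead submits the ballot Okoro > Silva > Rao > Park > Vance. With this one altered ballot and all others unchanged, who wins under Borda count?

Borda totals with the altered ballot: Okoro 13, Park 6, Vance 13, Silva 15, Rao 3.
The winner is unchanged: still Silva.

Silva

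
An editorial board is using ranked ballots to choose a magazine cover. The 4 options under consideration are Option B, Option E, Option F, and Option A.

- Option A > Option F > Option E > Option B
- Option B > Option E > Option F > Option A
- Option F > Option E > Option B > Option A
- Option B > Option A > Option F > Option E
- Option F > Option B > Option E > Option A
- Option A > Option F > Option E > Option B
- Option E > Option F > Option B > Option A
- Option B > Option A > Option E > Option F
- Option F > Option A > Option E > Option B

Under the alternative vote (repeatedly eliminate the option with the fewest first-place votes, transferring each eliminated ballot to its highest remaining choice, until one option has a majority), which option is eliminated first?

Option E

Round 1: Option B 3, Option F 3, Option A 2, Option E 1. Option E has the fewest and is eliminated.
Round 2: Option F 4, Option B 3, Option A 2. Option A has the fewest and is eliminated.
Round 3: Option F 6, Option B 3. Option F has a majority.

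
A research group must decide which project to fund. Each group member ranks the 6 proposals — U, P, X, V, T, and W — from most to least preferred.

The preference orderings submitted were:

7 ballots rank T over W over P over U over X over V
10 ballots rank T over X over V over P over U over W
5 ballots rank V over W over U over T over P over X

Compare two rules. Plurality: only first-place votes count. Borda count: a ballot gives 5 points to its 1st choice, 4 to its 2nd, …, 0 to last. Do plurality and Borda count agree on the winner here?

Yes

Plurality first-place counts: U 0, P 0, X 0, V 5, T 17, W 0 → T.
Borda totals: U 39, P 46, X 47, V 55, T 95, W 48 → T.
The two rules agree on T.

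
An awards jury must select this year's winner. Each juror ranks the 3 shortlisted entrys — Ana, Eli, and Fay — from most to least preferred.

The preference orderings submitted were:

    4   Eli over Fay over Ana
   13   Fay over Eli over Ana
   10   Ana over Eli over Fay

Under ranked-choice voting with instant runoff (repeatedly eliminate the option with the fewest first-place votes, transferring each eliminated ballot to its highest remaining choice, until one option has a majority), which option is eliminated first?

Round 1: Fay 13, Ana 10, Eli 4. Eli has the fewest and is eliminated.
Round 2: Fay 17, Ana 10. Fay has a majority.

Eli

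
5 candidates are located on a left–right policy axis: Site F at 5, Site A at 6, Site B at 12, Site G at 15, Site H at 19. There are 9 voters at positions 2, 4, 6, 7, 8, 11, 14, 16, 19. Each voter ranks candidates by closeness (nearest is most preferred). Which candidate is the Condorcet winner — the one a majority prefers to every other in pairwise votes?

Site A

With single-peaked preferences on a line, the Condorcet winner is the candidate closest to the median voter.
The median voter (position 8) is closest to Site A at 6.
Check: Site A vs Site B — voters closer to Site A: 5 of 9.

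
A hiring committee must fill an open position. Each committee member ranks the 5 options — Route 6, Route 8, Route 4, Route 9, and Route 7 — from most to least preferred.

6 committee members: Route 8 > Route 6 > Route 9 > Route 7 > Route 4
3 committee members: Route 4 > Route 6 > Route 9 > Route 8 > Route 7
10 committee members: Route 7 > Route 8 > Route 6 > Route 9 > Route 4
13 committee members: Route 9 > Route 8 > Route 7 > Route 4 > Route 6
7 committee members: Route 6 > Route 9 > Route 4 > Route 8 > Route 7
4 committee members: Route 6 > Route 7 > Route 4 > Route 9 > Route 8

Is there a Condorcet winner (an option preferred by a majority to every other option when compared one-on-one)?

No

Head-to-head results (43 voters total):
Route 6 vs Route 8: Route 8 wins 29–14.
Route 6 vs Route 4: Route 6 wins 27–16.
Route 6 vs Route 9: Route 6 wins 30–13.
Route 6 vs Route 7: Route 7 wins 23–20.
Route 8 vs Route 4: Route 8 wins 29–14.
Route 8 vs Route 9: Route 9 wins 27–16.
Route 8 vs Route 7: Route 8 wins 29–14.
Route 4 vs Route 9: Route 9 wins 36–7.
Route 4 vs Route 7: Route 7 wins 33–10.
Route 9 vs Route 7: Route 9 wins 29–14.
No candidate beats all others: Route 6 beats Route 9 beats Route 8 beats Route 6, a majority cycle.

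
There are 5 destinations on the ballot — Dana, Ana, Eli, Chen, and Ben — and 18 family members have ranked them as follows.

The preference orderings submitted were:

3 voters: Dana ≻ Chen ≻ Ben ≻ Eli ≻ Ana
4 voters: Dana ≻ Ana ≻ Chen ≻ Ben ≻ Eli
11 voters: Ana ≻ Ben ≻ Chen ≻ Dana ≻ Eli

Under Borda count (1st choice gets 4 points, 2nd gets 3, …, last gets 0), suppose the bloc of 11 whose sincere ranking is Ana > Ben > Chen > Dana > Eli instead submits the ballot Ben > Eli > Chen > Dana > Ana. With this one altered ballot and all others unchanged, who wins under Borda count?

Ben

Borda totals with the altered ballot: Dana 39, Ana 12, Eli 36, Chen 39, Ben 54.
The switch changes the winner from Ana to Ben.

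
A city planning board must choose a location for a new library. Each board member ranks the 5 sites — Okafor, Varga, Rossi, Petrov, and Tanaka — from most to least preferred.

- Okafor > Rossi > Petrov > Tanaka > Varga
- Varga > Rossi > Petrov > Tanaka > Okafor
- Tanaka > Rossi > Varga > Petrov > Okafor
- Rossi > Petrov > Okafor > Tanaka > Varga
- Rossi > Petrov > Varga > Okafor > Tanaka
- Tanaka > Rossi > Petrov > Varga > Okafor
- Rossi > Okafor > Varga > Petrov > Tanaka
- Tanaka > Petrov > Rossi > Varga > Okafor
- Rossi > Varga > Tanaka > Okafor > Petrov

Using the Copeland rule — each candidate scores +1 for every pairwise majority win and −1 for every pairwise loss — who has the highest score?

Rossi

Pairwise results:
  Okafor vs Varga: Varga wins 6–3.
  Okafor vs Rossi: Rossi wins 8–1.
  Okafor vs Petrov: Petrov wins 6–3.
  Okafor vs Tanaka: Tanaka wins 5–4.
  Varga vs Rossi: Rossi wins 8–1.
  Varga vs Petrov: Petrov wins 5–4.
  Varga vs Tanaka: Tanaka wins 5–4.
  Rossi vs Petrov: Rossi wins 8–1.
  Rossi vs Tanaka: Rossi wins 6–3.
  Petrov vs Tanaka: Petrov wins 5–4.
Copeland scores (wins − losses):
  Okafor: 0 − 4 = -4
  Varga: 1 − 3 = -2
  Rossi: 4 − 0 = 4
  Petrov: 3 − 1 = 2
  Tanaka: 2 − 2 = 0
Rossi has the best Copeland score.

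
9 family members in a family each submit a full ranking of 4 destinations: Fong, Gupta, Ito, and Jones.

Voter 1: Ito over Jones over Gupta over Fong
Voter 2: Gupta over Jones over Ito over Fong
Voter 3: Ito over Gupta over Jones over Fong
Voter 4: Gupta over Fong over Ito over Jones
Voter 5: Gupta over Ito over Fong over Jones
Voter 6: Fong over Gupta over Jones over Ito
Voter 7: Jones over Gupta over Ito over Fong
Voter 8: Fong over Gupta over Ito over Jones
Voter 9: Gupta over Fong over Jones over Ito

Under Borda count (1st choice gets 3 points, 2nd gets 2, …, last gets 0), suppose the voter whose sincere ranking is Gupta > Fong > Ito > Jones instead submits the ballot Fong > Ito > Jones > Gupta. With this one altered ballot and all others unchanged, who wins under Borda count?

Gupta

Borda totals with the altered ballot: Fong 12, Gupta 18, Ito 13, Jones 11.
The winner is unchanged: still Gupta.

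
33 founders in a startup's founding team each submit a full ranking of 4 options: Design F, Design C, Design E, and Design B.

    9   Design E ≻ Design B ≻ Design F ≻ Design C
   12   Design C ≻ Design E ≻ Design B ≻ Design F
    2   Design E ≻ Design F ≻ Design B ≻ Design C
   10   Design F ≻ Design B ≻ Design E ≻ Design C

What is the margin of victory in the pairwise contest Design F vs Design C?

9

Ballots ranking Design F above Design C: 9+2+10 = 21.
Ballots ranking Design C above Design F: 12.
Design F wins 21–12, a margin of 9.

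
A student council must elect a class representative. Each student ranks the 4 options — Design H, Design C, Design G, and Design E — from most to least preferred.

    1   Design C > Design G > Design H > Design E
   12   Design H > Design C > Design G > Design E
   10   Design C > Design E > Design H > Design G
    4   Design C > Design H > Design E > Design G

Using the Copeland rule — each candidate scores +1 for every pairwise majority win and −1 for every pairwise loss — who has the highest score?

Design C

Pairwise results:
  Design H vs Design C: Design C wins 15–12.
  Design H vs Design G: Design H wins 26–1.
  Design H vs Design E: Design H wins 17–10.
  Design C vs Design G: Design C wins 27–0.
  Design C vs Design E: Design C wins 27–0.
  Design G vs Design E: Design E wins 14–13.
Copeland scores (wins − losses):
  Design H: 2 − 1 = 1
  Design C: 3 − 0 = 3
  Design G: 0 − 3 = -3
  Design E: 1 − 2 = -1
Design C has the best Copeland score.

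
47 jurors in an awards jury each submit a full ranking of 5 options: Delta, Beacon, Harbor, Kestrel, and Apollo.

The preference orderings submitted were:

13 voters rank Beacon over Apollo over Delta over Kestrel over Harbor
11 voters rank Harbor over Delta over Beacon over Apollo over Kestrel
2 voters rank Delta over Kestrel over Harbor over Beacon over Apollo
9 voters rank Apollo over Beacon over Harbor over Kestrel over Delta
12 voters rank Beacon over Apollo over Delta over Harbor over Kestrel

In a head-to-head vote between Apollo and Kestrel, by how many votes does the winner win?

Ballots ranking Apollo above Kestrel: 13+11+9+12 = 45.
Ballots ranking Kestrel above Apollo: 2.
Apollo wins 45–2, a margin of 43.

43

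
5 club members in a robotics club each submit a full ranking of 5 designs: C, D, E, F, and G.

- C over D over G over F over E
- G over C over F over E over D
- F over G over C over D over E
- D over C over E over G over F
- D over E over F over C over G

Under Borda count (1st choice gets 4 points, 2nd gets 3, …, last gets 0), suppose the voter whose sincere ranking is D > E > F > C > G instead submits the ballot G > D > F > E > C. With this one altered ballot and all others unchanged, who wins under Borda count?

G

Borda totals with the altered ballot: C 12, D 11, E 4, F 9, G 14.
The switch changes the winner from C to G.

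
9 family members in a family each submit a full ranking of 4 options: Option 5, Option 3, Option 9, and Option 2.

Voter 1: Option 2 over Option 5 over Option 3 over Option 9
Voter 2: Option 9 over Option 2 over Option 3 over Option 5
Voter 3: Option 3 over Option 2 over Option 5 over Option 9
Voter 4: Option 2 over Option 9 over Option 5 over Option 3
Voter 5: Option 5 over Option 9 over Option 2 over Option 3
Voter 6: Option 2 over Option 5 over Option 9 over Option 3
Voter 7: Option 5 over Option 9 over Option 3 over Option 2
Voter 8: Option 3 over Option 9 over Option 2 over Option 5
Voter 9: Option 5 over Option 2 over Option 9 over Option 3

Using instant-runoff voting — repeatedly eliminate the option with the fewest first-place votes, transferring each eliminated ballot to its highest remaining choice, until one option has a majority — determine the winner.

Option 2

Round 1: Option 5 3, Option 2 3, Option 3 2, Option 9 1. Option 9 has the fewest and is eliminated.
Round 2: Option 2 4, Option 5 3, Option 3 2. Option 3 has the fewest and is eliminated.
Round 3: Option 2 6, Option 5 3. Option 2 has a majority.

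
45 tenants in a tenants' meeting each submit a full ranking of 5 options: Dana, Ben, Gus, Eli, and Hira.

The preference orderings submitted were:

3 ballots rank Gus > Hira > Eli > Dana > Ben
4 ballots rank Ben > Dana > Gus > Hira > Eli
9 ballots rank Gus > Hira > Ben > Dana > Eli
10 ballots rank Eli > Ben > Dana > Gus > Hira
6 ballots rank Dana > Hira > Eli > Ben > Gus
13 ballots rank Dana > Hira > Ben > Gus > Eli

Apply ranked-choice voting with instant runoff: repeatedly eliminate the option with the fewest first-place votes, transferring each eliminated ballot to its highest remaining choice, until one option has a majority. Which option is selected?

Dana

Round 1: Dana 19, Gus 12, Eli 10, Ben 4, Hira 0. Hira has the fewest and is eliminated.
Round 2: Dana 19, Gus 12, Eli 10, Ben 4. Ben has the fewest and is eliminated.
Round 3: Dana 23, Gus 12, Eli 10. Dana has a majority.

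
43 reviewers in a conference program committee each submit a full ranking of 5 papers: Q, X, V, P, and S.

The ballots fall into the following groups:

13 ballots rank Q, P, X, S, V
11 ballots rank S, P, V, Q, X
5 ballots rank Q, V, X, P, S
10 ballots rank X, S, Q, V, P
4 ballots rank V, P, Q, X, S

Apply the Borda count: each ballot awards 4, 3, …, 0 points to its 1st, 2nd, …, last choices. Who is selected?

Borda scores:
  Q: 13·4 + 11·1 + 5·4 + 10·2 + 4·2 = 111
  X: 13·2 + 11·0 + 5·2 + 10·4 + 4·1 = 80
  V: 13·0 + 11·2 + 5·3 + 10·1 + 4·4 = 63
  P: 13·3 + 11·3 + 5·1 + 10·0 + 4·3 = 89
  S: 13·1 + 11·4 + 5·0 + 10·3 + 4·0 = 87
Q has the highest total.

Q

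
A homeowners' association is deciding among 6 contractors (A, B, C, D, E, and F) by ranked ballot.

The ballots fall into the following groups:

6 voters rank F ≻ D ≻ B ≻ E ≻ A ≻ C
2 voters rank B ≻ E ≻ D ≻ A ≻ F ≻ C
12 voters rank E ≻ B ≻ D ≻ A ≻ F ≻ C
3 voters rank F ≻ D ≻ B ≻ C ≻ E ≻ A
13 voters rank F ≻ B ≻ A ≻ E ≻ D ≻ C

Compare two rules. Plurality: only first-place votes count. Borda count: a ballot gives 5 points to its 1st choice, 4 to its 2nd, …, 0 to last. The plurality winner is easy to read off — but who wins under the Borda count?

B

Plurality first-place counts: A 0, B 2, C 0, D 0, E 12, F 22 → F.
Borda totals: A 73, B 137, C 6, D 91, E 109, F 124 → B.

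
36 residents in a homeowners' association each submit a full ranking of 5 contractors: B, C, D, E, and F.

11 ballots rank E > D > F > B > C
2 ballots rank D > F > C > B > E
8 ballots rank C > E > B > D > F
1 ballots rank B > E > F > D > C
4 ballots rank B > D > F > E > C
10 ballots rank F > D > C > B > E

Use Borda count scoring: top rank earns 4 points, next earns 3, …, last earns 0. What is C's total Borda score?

56

Borda scores:
  B: 11·1 + 2·1 + 8·2 + 4 + 4·4 + 10·1 = 59
  C: 11·0 + 2·2 + 8·4 + 0 + 4·0 + 10·2 = 56
  D: 11·3 + 2·4 + 8·1 + 1 + 4·3 + 10·3 = 92
  E: 11·4 + 2·0 + 8·3 + 3 + 4·1 + 10·0 = 75
  F: 11·2 + 2·3 + 8·0 + 2 + 4·2 + 10·4 = 78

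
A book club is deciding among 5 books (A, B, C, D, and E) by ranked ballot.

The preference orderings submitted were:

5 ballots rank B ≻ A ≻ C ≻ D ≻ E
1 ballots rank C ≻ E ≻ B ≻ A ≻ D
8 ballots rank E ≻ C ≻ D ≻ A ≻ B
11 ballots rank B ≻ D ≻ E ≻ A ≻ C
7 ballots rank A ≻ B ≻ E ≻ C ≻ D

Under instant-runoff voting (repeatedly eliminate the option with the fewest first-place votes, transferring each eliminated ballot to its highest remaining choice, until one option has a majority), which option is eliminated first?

Round 1: B 16, E 8, A 7, C 1, D 0. D has the fewest and is eliminated.
Round 2: B 16, E 8, A 7, C 1. C has the fewest and is eliminated.
Round 3: B 16, E 9, A 7. A has the fewest and is eliminated.
Round 4: B 23, E 9. B has a majority.

D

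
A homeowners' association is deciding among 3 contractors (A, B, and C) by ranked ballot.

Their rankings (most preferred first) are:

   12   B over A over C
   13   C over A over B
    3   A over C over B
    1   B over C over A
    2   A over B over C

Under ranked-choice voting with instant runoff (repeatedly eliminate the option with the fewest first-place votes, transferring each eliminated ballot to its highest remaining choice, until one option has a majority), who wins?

C

Round 1: B 13, C 13, A 5. A has the fewest and is eliminated.
Round 2: C 16, B 15. C has a majority.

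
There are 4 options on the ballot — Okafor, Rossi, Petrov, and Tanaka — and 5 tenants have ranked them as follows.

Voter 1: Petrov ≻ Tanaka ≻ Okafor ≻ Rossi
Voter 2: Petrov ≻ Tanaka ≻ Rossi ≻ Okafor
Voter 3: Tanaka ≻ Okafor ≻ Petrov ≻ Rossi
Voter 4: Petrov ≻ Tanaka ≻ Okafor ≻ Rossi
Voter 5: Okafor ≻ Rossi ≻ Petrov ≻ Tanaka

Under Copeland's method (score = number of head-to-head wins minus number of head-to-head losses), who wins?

Petrov

Pairwise results:
  Okafor vs Rossi: Okafor wins 4–1.
  Okafor vs Petrov: Petrov wins 3–2.
  Okafor vs Tanaka: Tanaka wins 4–1.
  Rossi vs Petrov: Petrov wins 4–1.
  Rossi vs Tanaka: Tanaka wins 4–1.
  Petrov vs Tanaka: Petrov wins 4–1.
Copeland scores (wins − losses):
  Okafor: 1 − 2 = -1
  Rossi: 0 − 3 = -3
  Petrov: 3 − 0 = 3
  Tanaka: 2 − 1 = 1
Petrov has the best Copeland score.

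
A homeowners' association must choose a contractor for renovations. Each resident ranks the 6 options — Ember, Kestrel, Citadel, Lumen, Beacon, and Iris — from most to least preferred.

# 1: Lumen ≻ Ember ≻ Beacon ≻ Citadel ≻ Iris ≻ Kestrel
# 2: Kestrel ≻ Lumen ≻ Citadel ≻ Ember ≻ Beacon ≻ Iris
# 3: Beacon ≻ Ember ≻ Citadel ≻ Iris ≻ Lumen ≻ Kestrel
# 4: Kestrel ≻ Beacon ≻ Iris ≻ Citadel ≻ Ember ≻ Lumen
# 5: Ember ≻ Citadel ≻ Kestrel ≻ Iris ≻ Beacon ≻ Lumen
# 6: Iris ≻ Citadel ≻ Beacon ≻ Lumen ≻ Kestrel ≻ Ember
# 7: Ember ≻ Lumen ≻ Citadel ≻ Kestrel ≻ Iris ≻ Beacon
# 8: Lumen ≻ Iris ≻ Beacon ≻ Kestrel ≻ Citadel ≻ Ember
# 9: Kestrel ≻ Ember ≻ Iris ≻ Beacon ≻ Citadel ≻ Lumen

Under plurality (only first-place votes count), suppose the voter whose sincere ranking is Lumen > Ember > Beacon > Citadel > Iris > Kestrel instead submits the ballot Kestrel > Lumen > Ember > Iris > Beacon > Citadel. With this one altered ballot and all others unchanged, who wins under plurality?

First-place totals with the altered ballot: Ember 2, Kestrel 4, Citadel 0, Lumen 1, Beacon 1, Iris 1.
The winner is unchanged: still Kestrel.

Kestrel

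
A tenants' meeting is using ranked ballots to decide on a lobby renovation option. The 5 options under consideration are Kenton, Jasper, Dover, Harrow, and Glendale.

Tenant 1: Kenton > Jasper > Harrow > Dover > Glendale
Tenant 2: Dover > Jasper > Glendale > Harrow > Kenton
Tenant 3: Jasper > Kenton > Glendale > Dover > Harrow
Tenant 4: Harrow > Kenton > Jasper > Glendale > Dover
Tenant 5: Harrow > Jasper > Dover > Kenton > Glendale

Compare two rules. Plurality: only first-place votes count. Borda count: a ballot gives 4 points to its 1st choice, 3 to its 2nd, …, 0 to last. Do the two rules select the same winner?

Plurality first-place counts: Kenton 1, Jasper 1, Dover 1, Harrow 2, Glendale 0 → Harrow.
Borda totals: Kenton 11, Jasper 15, Dover 8, Harrow 11, Glendale 5 → Jasper.
The two rules disagree: plurality picks Harrow, Borda picks Jasper.

No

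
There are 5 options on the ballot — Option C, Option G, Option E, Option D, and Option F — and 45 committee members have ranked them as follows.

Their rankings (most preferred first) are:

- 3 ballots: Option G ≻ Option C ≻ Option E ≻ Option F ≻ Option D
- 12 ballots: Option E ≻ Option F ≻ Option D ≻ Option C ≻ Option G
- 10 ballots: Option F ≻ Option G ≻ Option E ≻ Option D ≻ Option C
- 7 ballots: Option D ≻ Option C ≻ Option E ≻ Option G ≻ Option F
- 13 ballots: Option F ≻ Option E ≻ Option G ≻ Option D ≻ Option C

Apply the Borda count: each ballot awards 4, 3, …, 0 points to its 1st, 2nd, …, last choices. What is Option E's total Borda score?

Borda scores:
  Option C: 3·3 + 12·1 + 10·0 + 7·3 + 13·0 = 42
  Option G: 3·4 + 12·0 + 10·3 + 7·1 + 13·2 = 75
  Option E: 3·2 + 12·4 + 10·2 + 7·2 + 13·3 = 127
  Option D: 3·0 + 12·2 + 10·1 + 7·4 + 13·1 = 75
  Option F: 3·1 + 12·3 + 10·4 + 7·0 + 13·4 = 131

127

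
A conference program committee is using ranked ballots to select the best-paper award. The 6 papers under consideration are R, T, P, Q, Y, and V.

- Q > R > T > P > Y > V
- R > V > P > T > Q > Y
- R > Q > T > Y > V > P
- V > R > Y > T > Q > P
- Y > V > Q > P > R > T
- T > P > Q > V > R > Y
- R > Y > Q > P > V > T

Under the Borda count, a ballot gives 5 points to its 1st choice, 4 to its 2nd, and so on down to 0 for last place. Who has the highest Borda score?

R

Borda scores:
  R: 4 + 5 + 5 + 4 + 1 + 1 + 5 = 25
  T: 3 + 2 + 3 + 2 + 0 + 5 + 0 = 15
  P: 2 + 3 + 0 + 0 + 2 + 4 + 2 = 13
  Q: 5 + 1 + 4 + 1 + 3 + 3 + 3 = 20
  Y: 1 + 0 + 2 + 3 + 5 + 0 + 4 = 15
  V: 0 + 4 + 1 + 5 + 4 + 2 + 1 = 17
R has the highest total.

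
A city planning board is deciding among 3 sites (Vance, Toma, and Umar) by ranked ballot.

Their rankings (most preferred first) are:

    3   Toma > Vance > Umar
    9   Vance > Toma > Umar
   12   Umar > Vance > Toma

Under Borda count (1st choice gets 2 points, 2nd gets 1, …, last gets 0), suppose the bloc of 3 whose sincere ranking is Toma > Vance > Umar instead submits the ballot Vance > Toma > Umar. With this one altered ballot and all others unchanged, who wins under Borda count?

Borda totals with the altered ballot: Vance 36, Toma 12, Umar 24.
The winner is unchanged: still Vance.

Vance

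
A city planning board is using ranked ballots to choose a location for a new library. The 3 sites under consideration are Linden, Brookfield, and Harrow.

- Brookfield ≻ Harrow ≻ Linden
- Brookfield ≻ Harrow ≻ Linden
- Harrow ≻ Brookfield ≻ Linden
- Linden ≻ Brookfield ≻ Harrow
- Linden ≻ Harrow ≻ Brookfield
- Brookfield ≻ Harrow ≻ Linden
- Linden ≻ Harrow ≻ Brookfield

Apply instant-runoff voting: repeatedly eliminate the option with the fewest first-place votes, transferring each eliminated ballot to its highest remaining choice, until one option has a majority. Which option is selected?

Round 1: Linden 3, Brookfield 3, Harrow 1. Harrow has the fewest and is eliminated.
Round 2: Brookfield 4, Linden 3. Brookfield has a majority.

Brookfield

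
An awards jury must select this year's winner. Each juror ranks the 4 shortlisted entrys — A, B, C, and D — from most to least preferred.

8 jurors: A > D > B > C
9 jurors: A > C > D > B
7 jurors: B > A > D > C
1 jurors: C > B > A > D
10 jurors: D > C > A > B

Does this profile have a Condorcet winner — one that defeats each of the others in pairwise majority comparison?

Head-to-head results (35 voters total):
A vs B: A wins 27–8.
A vs C: A wins 24–11.
A vs D: A wins 25–10.
B vs C: C wins 20–15.
B vs D: D wins 27–8.
C vs D: D wins 25–10.
A beats each rival — B (27–8), C (24–11), D (25–10) — so A is the Condorcet winner.

Yes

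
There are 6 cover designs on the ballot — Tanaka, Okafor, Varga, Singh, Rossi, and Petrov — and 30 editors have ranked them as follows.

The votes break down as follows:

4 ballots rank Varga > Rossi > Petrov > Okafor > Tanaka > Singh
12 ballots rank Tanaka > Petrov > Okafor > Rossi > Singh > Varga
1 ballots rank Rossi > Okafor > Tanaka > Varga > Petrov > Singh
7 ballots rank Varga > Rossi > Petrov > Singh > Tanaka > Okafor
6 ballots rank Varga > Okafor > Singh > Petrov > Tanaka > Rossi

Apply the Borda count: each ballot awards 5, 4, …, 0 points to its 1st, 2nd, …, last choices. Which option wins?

Borda scores:
  Tanaka: 4·1 + 12·5 + 3 + 7·1 + 6·1 = 80
  Okafor: 4·2 + 12·3 + 4 + 7·0 + 6·4 = 72
  Varga: 4·5 + 12·0 + 2 + 7·5 + 6·5 = 87
  Singh: 4·0 + 12·1 + 0 + 7·2 + 6·3 = 44
  Rossi: 4·4 + 12·2 + 5 + 7·4 + 6·0 = 73
  Petrov: 4·3 + 12·4 + 1 + 7·3 + 6·2 = 94
Petrov has the highest total.

Petrov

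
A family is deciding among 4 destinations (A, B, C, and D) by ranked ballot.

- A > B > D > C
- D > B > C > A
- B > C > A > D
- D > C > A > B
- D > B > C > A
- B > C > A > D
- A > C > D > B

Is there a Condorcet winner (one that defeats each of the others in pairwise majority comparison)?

No

Head-to-head results (7 voters total):
A vs B: B wins 4–3.
A vs C: C wins 5–2.
A vs D: A wins 4–3.
B vs C: B wins 5–2.
B vs D: D wins 4–3.
C vs D: D wins 4–3.
No candidate beats all others: A beats D beats B beats A, a majority cycle.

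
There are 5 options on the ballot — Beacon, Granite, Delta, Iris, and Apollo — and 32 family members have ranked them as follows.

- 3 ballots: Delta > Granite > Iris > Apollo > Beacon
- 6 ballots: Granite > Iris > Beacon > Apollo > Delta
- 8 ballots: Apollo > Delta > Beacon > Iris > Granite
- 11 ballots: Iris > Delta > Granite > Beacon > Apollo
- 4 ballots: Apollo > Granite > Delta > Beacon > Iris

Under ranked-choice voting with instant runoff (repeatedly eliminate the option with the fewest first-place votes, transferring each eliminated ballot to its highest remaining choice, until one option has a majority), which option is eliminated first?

Round 1: Apollo 12, Iris 11, Granite 6, Delta 3, Beacon 0. Beacon has the fewest and is eliminated.
Round 2: Apollo 12, Iris 11, Granite 6, Delta 3. Delta has the fewest and is eliminated.
Round 3: Apollo 12, Iris 11, Granite 9. Granite has the fewest and is eliminated.
Round 4: Iris 20, Apollo 12. Iris has a majority.

Beacon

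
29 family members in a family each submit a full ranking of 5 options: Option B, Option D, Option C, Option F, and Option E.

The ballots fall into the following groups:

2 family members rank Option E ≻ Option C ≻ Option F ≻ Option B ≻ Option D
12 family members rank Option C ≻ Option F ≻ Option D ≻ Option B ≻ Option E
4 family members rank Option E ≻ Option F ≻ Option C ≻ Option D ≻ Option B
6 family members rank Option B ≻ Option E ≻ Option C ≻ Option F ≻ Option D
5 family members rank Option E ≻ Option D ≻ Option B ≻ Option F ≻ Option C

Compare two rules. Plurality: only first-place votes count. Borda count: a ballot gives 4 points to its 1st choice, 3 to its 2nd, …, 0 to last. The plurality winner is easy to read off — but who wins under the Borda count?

Plurality first-place counts: Option B 6, Option D 0, Option C 12, Option F 0, Option E 11 → Option C.
Borda totals: Option B 48, Option D 43, Option C 74, Option F 63, Option E 62 → Option C.

Option C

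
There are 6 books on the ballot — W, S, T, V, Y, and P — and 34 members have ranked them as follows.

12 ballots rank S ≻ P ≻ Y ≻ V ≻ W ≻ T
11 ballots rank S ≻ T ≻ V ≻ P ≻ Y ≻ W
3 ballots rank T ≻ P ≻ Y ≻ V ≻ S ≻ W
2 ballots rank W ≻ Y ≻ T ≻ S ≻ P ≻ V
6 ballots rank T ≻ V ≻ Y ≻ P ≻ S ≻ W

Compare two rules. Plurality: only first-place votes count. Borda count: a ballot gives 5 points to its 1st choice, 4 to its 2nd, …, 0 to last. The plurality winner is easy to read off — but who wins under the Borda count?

Plurality first-place counts: W 2, S 23, T 9, V 0, Y 0, P 0 → S.
Borda totals: W 22, S 128, T 95, V 87, Y 82, P 96 → S.

S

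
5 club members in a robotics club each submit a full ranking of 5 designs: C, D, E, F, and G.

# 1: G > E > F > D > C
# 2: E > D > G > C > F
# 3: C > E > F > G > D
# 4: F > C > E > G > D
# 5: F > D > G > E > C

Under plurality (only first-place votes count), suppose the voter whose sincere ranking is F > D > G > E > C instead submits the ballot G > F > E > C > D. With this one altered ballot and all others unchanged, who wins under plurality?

First-place totals with the altered ballot: C 1, D 0, E 1, F 1, G 2.
The switch changes the winner from F to G.

G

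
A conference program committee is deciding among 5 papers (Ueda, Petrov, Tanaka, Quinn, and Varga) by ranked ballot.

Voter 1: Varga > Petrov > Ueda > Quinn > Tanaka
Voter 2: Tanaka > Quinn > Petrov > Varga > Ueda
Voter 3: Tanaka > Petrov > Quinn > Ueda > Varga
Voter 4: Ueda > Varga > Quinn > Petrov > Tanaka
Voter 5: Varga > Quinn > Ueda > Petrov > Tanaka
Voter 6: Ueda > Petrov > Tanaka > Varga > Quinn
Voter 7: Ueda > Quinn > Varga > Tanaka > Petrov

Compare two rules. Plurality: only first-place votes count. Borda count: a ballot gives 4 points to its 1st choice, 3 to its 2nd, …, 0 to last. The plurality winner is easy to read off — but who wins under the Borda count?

Ueda

Plurality first-place counts: Ueda 3, Petrov 0, Tanaka 2, Quinn 0, Varga 2 → Ueda.
Borda totals: Ueda 17, Petrov 13, Tanaka 11, Quinn 14, Varga 15 → Ueda.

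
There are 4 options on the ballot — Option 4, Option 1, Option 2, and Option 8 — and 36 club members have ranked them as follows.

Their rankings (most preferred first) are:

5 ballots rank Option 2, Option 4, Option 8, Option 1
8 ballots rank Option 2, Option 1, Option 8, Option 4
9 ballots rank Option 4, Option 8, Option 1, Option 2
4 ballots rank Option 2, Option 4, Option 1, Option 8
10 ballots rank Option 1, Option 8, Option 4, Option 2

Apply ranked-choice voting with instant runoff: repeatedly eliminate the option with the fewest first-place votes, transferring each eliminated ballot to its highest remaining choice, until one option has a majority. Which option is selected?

Option 1

Round 1: Option 2 17, Option 1 10, Option 4 9, Option 8 0. Option 8 has the fewest and is eliminated.
Round 2: Option 2 17, Option 1 10, Option 4 9. Option 4 has the fewest and is eliminated.
Round 3: Option 1 19, Option 2 17. Option 1 has a majority.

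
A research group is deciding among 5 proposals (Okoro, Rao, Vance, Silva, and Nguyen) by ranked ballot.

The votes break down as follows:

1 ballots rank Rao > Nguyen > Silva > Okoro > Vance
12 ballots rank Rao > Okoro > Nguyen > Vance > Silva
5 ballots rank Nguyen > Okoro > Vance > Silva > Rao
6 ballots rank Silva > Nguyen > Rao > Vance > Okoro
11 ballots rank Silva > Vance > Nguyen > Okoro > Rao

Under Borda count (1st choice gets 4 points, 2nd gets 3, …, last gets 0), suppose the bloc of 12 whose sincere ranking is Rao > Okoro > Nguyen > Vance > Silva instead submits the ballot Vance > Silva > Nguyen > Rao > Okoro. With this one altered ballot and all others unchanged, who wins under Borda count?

Borda totals with the altered ballot: Okoro 27, Rao 28, Vance 97, Silva 111, Nguyen 87.
The switch changes the winner from Nguyen to Silva.

Silva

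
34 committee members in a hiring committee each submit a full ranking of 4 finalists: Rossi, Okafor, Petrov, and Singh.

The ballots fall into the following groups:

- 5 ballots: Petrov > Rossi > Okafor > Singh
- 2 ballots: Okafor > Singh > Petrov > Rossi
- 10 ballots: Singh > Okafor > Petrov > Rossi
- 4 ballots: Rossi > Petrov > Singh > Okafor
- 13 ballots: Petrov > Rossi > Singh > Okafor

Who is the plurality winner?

Petrov

First-place vote totals:
  Rossi: 4
  Okafor: 2
  Petrov: 18
  Singh: 10
Petrov has the most first-place votes.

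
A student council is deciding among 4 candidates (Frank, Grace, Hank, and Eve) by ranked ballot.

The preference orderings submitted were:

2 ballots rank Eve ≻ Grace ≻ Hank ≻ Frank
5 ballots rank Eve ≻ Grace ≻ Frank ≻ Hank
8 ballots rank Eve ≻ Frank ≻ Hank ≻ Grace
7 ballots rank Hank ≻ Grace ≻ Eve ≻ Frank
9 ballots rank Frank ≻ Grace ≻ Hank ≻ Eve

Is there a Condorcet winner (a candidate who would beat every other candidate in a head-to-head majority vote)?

Head-to-head results (31 voters total):
Frank vs Grace: Frank wins 17–14.
Frank vs Hank: Frank wins 22–9.
Frank vs Eve: Eve wins 22–9.
Grace vs Hank: Grace wins 16–15.
Grace vs Eve: Grace wins 16–15.
Hank vs Eve: Hank wins 16–15.
No candidate beats all others: Frank beats Grace beats Eve beats Frank, a majority cycle.

No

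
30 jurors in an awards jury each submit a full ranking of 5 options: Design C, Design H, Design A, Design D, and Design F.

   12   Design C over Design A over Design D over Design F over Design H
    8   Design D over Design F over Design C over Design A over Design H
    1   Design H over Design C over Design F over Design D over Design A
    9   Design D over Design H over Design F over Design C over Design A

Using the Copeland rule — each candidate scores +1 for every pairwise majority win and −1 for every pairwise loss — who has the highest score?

Pairwise results:
  Design C vs Design H: Design C wins 20–10.
  Design C vs Design A: Design C wins 30–0.
  Design C vs Design D: Design D wins 17–13.
  Design C vs Design F: Design F wins 17–13.
  Design H vs Design A: Design A wins 20–10.
  Design H vs Design D: Design D wins 29–1.
  Design H vs Design F: Design F wins 20–10.
  Design A vs Design D: Design D wins 18–12.
  Design A vs Design F: Design F wins 18–12.
  Design D vs Design F: Design D wins 29–1.
Copeland scores (wins − losses):
  Design C: 2 − 2 = 0
  Design H: 0 − 4 = -4
  Design A: 1 − 3 = -2
  Design D: 4 − 0 = 4
  Design F: 3 − 1 = 2
Design D has the best Copeland score.

Design D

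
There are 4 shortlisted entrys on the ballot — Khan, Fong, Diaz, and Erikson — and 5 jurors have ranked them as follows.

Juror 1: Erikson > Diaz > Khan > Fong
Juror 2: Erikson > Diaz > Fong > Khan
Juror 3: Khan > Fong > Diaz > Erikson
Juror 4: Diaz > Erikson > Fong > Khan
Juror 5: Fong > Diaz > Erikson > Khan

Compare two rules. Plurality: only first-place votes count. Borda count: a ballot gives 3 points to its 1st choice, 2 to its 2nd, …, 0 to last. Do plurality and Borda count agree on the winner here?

Plurality first-place counts: Khan 1, Fong 1, Diaz 1, Erikson 2 → Erikson.
Borda totals: Khan 4, Fong 7, Diaz 10, Erikson 9 → Diaz.
The two rules disagree: plurality picks Erikson, Borda picks Diaz.

No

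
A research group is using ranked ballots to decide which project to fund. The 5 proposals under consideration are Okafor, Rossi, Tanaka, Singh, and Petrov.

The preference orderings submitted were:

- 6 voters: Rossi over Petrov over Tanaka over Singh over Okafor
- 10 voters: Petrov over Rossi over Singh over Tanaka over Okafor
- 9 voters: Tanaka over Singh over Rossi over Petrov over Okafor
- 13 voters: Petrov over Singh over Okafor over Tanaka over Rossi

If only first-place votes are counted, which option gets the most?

Petrov

First-place vote totals:
  Okafor: 0
  Rossi: 6
  Tanaka: 9
  Singh: 0
  Petrov: 23
Petrov has the most first-place votes.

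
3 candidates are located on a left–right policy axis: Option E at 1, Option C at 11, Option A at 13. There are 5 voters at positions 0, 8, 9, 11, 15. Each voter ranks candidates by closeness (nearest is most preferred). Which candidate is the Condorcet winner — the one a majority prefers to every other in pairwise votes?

Option C

With single-peaked preferences on a line, the Condorcet winner is the candidate closest to the median voter.
The median voter (position 9) is closest to Option C at 11.
Check: Option C vs Option E — voters closer to Option C: 4 of 5.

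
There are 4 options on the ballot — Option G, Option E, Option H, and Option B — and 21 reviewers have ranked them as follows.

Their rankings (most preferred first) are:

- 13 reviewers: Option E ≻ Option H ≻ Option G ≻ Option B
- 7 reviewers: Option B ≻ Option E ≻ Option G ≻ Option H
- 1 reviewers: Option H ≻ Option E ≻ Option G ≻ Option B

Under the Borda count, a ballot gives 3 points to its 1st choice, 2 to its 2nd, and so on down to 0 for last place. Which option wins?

Option E

Borda scores:
  Option G: 13·1 + 7·1 + 1 = 21
  Option E: 13·3 + 7·2 + 2 = 55
  Option H: 13·2 + 7·0 + 3 = 29
  Option B: 13·0 + 7·3 + 0 = 21
Option E has the highest total.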